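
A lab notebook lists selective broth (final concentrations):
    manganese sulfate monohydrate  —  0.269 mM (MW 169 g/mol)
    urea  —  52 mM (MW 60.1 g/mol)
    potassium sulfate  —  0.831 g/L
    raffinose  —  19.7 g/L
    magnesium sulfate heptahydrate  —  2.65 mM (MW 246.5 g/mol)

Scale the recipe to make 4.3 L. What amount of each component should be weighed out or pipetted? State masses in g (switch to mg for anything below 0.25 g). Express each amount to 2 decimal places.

Scale factor relative to 1 L: 4.3.
manganese sulfate monohydrate: 0.269 mmol/L × 169 mg/mmol × 4.3 L = 195.48 mg
urea: 52 mmol/L × 60.1 g/mol × 4.3 L ÷ 1000 = 13.44 g
potassium sulfate: 0.831 g/L × 4.3 L = 3.57 g
raffinose: 19.7 g/L × 4.3 L = 84.71 g
magnesium sulfate heptahydrate: 2.65 mmol/L × 246.5 g/mol × 4.3 L ÷ 1000 = 2.81 g

manganese sulfate monohydrate 195.48 mg; urea 13.44 g; potassium sulfate 3.57 g; raffinose 84.71 g; magnesium sulfate heptahydrate 2.81 g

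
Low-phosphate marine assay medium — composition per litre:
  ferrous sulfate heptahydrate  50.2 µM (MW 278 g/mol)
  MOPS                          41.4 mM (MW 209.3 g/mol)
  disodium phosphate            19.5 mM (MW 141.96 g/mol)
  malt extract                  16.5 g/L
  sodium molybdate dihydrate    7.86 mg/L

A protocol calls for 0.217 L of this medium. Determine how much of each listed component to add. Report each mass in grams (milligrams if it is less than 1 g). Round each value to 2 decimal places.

Scale factor relative to 1 L: 0.217.
ferrous sulfate heptahydrate: 50.2 µmol/L × 278 g/mol × 0.217 L ÷ 1000 = 3.03 mg
MOPS: 41.4 mmol/L × 209.3 g/mol × 0.217 L ÷ 1000 = 1.88 g
disodium phosphate: 19.5 mmol/L × 141.96 mg/mmol × 0.217 L = 600.70 mg
malt extract: 16.5 g/L × 0.217 L = 3.58 g
sodium molybdate dihydrate: 7.86 mg/L × 0.217 L = 1.71 mg

ferrous sulfate heptahydrate 3.03 mg; MOPS 1.88 g; disodium phosphate 600.70 mg; malt extract 3.58 g; sodium molybdate dihydrate 1.71 mg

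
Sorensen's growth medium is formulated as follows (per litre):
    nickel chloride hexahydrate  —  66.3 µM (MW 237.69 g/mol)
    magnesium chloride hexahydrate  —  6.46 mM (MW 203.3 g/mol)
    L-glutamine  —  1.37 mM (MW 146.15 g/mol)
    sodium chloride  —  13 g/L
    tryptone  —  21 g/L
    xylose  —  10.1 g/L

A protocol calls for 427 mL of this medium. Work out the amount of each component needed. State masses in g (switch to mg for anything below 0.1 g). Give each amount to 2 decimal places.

nickel chloride hexahydrate 6.73 mg; magnesium chloride hexahydrate 0.56 g; L-glutamine 85.50 mg; sodium chloride 5.55 g; tryptone 8.97 g; xylose 4.31 g

Scale factor relative to 1 L: 0.427.
nickel chloride hexahydrate: 66.3 µmol/L × 237.69 g/mol × 0.427 L ÷ 1000 = 6.73 mg
magnesium chloride hexahydrate: 6.46 mmol/L × 203.3 g/mol × 0.427 L ÷ 1000 = 0.56 g
L-glutamine: 1.37 mmol/L × 146.15 mg/mmol × 0.427 L = 85.50 mg
sodium chloride: 13 g/L × 0.427 L = 5.55 g
tryptone: 21 g/L × 0.427 L = 8.97 g
xylose: 10.1 g/L × 0.427 L = 4.31 g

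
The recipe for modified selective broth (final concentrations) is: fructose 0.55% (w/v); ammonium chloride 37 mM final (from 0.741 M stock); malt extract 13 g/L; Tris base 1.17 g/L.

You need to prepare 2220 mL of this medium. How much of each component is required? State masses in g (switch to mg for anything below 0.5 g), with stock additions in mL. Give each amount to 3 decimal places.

fructose 12.210 g; ammonium chloride 110.850 mL; malt extract 28.860 g; Tris base 2.597 g

Target volume = 2220 mL = 2.22 L.
fructose: 0.55 g per 100 mL × 2220 mL ÷ 100 = 12.210 g
ammonium chloride: V = C2·V2/C1 = 37 mM × 2220 mL ÷ 741 mM = 110.850 mL
malt extract: 13 g/L × 2.22 L = 28.860 g
Tris base: 1.17 g/L × 2.22 L = 2.597 g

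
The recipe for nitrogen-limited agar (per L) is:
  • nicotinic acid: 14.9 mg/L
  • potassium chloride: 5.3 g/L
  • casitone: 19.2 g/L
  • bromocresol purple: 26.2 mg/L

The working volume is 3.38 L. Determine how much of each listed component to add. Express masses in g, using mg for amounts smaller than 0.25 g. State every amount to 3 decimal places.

Scale factor relative to 1 L: 3.38.
nicotinic acid: 14.9 mg/L × 3.38 L = 50.362 mg
potassium chloride: 5.3 g/L × 3.38 L = 17.914 g
casitone: 19.2 g/L × 3.38 L = 64.896 g
bromocresol purple: 26.2 mg/L × 3.38 L = 88.556 mg

nicotinic acid 50.362 mg; potassium chloride 17.914 g; casitone 64.896 g; bromocresol purple 88.556 mg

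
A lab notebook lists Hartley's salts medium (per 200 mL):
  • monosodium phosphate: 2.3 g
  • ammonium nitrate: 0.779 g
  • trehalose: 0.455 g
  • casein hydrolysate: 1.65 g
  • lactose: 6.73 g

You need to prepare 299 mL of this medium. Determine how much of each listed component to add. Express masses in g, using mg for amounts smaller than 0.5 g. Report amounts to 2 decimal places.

Scale factor = 299 mL / 200 mL = 1.495.
monosodium phosphate: 2.3 g × (299 mL / 200 mL) = 3.44 g
ammonium nitrate: 0.779 g × (299 mL / 200 mL) = 1.16 g
trehalose: 0.455 g × (299 mL / 200 mL) = 0.68 g
casein hydrolysate: 1.65 g × (299 mL / 200 mL) = 2.47 g
lactose: 6.73 g × (299 mL / 200 mL) = 10.06 g

monosodium phosphate 3.44 g; ammonium nitrate 1.16 g; trehalose 0.68 g; casein hydrolysate 2.47 g; lactose 10.06 g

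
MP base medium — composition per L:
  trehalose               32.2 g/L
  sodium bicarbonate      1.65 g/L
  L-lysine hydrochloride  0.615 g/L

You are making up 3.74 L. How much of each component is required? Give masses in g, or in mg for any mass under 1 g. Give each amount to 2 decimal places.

trehalose 120.43 g; sodium bicarbonate 6.17 g; L-lysine hydrochloride 2.30 g

Scale factor relative to 1 L: 3.74.
trehalose: 32.2 g/L × 3.74 L = 120.43 g
sodium bicarbonate: 1.65 g/L × 3.74 L = 6.17 g
L-lysine hydrochloride: 0.615 g/L × 3.74 L = 2.30 g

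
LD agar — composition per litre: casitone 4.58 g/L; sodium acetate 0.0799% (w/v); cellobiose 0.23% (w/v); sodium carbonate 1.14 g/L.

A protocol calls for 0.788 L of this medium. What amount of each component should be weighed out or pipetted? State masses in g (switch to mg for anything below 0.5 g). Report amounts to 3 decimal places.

casitone 3.609 g; sodium acetate 0.630 g; cellobiose 1.812 g; sodium carbonate 0.898 g

Working volume: 0.788 L.
casitone: 4.58 g/L × 0.788 L = 3.609 g
sodium acetate: 0.0799% w/v = 0.799 g/L → 0.799 × 0.788 L = 0.630 g
cellobiose: 0.23% w/v = 2.3 g/L → 2.3 × 0.788 L = 1.812 g
sodium carbonate: 1.14 g/L × 0.788 L = 0.898 g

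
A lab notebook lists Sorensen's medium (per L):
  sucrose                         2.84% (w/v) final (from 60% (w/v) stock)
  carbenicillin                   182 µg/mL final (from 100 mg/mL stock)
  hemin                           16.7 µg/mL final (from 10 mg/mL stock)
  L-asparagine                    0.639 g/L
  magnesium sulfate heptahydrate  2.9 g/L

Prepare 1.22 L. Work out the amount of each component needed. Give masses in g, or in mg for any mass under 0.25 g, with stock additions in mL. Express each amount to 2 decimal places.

sucrose 57.75 mL; carbenicillin 2.22 mL; hemin 2.04 mL; L-asparagine 0.78 g; magnesium sulfate heptahydrate 3.54 g

Scale factor relative to 1 L: 1.22.
sucrose: C1V1 = C2V2 → 2.84% ÷ 60% × 1220 mL = 57.75 mL
carbenicillin: dilute stock: 182 µg/mL × 1220 mL ÷ 100000 µg/mL = 2.22 mL
hemin: C1V1 = C2V2 → 16.7 µg/mL × 1220 mL ÷ 10000 µg/mL = 2.04 mL
L-asparagine: 0.639 g/L × 1.22 L = 0.78 g
magnesium sulfate heptahydrate: 2.9 g/L × 1.22 L = 3.54 g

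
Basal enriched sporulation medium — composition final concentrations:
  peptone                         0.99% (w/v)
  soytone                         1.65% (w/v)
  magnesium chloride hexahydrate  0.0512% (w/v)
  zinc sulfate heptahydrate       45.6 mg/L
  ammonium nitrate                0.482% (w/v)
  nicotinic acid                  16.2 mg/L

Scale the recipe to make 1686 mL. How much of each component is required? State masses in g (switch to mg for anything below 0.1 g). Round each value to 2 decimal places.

peptone 16.69 g; soytone 27.82 g; magnesium chloride hexahydrate 0.86 g; zinc sulfate heptahydrate 76.88 mg; ammonium nitrate 8.13 g; nicotinic acid 27.31 mg

Target volume = 1686 mL = 1.686 L.
peptone: 0.99% w/v = 9.9 g/L → 9.9 × 1.686 L = 16.69 g
soytone: 1.65% w/v = 16.5 g/L → 16.5 × 1.686 L = 27.82 g
magnesium chloride hexahydrate: 0.0512 g per 100 mL × 1686 mL ÷ 100 = 0.86 g
zinc sulfate heptahydrate: 45.6 mg/L × 1.686 L = 76.88 mg
ammonium nitrate: 0.482 g per 100 mL × 1686 mL ÷ 100 = 8.13 g
nicotinic acid: 16.2 mg/L × 1.686 L = 27.31 mg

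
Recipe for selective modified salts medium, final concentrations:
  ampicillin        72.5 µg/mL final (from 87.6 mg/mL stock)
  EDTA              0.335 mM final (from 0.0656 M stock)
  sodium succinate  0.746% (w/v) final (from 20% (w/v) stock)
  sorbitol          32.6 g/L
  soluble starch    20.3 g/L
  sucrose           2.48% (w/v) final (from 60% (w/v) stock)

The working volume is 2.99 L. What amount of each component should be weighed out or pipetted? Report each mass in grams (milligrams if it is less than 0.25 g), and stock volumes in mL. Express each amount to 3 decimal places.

Working volume: 2.99 L.
ampicillin: V = C2·V2/C1 = 72.5 µg/mL × 2990 mL ÷ 87600 µg/mL = 2.475 mL
EDTA: dilute stock: 0.335 mM × 2990 mL ÷ 65.6 mM = 15.269 mL
sodium succinate: V = C2·V2/C1 = 0.746% ÷ 20% × 2990 mL = 111.527 mL
sorbitol: 32.6 g/L × 2.99 L = 97.474 g
soluble starch: 20.3 g/L × 2.99 L = 60.697 g
sucrose: V = C2·V2/C1 = 2.48% ÷ 60% × 2990 mL = 123.587 mL

ampicillin 2.475 mL; EDTA 15.269 mL; sodium succinate 111.527 mL; sorbitol 97.474 g; soluble starch 60.697 g; sucrose 123.587 mL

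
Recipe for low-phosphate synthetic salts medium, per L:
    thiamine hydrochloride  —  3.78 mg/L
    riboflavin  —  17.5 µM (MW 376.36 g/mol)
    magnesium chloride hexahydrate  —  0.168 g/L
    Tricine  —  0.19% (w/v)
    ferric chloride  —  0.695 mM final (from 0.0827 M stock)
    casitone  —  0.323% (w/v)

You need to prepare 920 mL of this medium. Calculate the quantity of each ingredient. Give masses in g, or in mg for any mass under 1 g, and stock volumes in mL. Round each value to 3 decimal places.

Scale factor relative to 1 L: 0.92.
thiamine hydrochloride: 3.78 mg/L × 0.92 L = 3.478 mg
riboflavin: 17.5 µmol/L × 376.36 g/mol × 0.92 L ÷ 1000 = 6.059 mg
magnesium chloride hexahydrate: 0.168 g/L × 0.92 L = 0.15456 g = 154.560 mg
Tricine: 0.19 g per 100 mL × 920 mL ÷ 100 = 1.748 g
ferric chloride: V = C2·V2/C1 = 0.695 mM × 920 mL ÷ 82.7 mM = 7.732 mL
casitone: 0.323% w/v = 3.23 g/L → 3.23 × 0.92 L = 2.972 g

thiamine hydrochloride 3.478 mg; riboflavin 6.059 mg; magnesium chloride hexahydrate 154.560 mg; Tricine 1.748 g; ferric chloride 7.732 mL; casitone 2.972 g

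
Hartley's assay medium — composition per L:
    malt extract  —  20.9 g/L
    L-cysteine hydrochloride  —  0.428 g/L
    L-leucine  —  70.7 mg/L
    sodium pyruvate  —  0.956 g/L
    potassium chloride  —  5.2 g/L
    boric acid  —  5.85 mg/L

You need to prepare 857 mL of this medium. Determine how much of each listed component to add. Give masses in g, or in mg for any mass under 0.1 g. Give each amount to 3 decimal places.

malt extract 17.911 g; L-cysteine hydrochloride 0.367 g; L-leucine 60.590 mg; sodium pyruvate 0.819 g; potassium chloride 4.456 g; boric acid 5.013 mg

Scale factor relative to 1 L: 0.857.
malt extract: 20.9 g/L × 0.857 L = 17.911 g
L-cysteine hydrochloride: 0.428 g/L × 0.857 L = 0.367 g
L-leucine: 70.7 mg/L × 0.857 L = 60.590 mg
sodium pyruvate: 0.956 g/L × 0.857 L = 0.819 g
potassium chloride: 5.2 g/L × 0.857 L = 4.456 g
boric acid: 5.85 mg/L × 0.857 L = 5.013 mg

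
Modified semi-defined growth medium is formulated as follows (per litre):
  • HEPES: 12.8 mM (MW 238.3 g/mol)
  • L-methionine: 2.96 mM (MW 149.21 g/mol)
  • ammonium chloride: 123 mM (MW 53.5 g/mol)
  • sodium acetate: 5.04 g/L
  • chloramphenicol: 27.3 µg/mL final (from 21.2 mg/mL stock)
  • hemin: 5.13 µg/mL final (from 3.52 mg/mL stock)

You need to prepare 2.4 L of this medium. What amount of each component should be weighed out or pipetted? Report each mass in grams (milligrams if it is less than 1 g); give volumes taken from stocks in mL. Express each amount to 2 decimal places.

HEPES 7.32 g; L-methionine 1.06 g; ammonium chloride 15.79 g; sodium acetate 12.10 g; chloramphenicol 3.09 mL; hemin 3.50 mL

Scale factor relative to 1 L: 2.4.
HEPES: 12.8 mmol/L × 238.3 g/mol × 2.4 L ÷ 1000 = 7.32 g
L-methionine: 2.96 mmol/L × 149.21 g/mol × 2.4 L ÷ 1000 = 1.06 g
ammonium chloride: 123 mmol/L × 53.5 g/mol × 2.4 L ÷ 1000 = 15.79 g
sodium acetate: 5.04 g/L × 2.4 L = 12.10 g
chloramphenicol: C1V1 = C2V2 → 27.3 µg/mL × 2400 mL ÷ 21200 µg/mL = 3.09 mL
hemin: V = C2·V2/C1 = 5.13 µg/mL × 2400 mL ÷ 3520 µg/mL = 3.50 mL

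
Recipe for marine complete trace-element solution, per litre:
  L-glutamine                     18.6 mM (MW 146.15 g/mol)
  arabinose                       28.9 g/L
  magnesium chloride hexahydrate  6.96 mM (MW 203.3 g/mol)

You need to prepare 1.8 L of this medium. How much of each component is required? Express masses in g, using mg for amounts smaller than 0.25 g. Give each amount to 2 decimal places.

L-glutamine 4.89 g; arabinose 52.02 g; magnesium chloride hexahydrate 2.55 g

Scale factor relative to 1 L: 1.8.
L-glutamine: 18.6 mmol/L × 146.15 g/mol × 1.8 L ÷ 1000 = 4.89 g
arabinose: 28.9 g/L × 1.8 L = 52.02 g
magnesium chloride hexahydrate: 6.96 mmol/L × 203.3 g/mol × 1.8 L ÷ 1000 = 2.55 g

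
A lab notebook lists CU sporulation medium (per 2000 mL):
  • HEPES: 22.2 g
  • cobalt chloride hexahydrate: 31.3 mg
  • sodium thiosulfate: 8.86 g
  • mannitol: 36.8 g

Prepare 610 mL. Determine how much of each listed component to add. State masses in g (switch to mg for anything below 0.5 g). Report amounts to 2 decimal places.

HEPES 6.77 g; cobalt chloride hexahydrate 9.55 mg; sodium thiosulfate 2.70 g; mannitol 11.22 g

Ratio of target to recipe volume: 610 / 2000 = 0.305.
HEPES: 22.2 g × (610 mL / 2000 mL) = 6.77 g
cobalt chloride hexahydrate: 31.3 mg × (610 mL / 2000 mL) = 9.55 mg
sodium thiosulfate: 8.86 g × (610 mL / 2000 mL) = 2.70 g
mannitol: 36.8 g × (610 mL / 2000 mL) = 11.22 g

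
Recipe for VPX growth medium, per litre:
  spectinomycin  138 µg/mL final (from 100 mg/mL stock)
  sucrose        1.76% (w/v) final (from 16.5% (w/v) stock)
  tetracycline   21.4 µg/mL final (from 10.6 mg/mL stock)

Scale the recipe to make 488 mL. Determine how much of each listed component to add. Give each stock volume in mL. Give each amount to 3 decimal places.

Scale factor relative to 1 L: 0.488.
spectinomycin: V = C2·V2/C1 = 138 µg/mL × 488 mL ÷ 100000 µg/mL = 0.673 mL
sucrose: C1V1 = C2V2 → 1.76% ÷ 16.5% × 488 mL = 52.053 mL
tetracycline: V = C2·V2/C1 = 21.4 µg/mL × 488 mL ÷ 10600 µg/mL = 0.985 mL

spectinomycin 0.673 mL; sucrose 52.053 mL; tetracycline 0.985 mL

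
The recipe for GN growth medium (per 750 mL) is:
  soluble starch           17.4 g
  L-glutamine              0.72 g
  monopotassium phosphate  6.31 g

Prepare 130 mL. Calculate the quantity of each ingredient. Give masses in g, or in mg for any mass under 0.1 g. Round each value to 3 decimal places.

soluble starch 3.016 g; L-glutamine 0.125 g; monopotassium phosphate 1.094 g

Scale factor = 130 mL / 750 mL = 0.173333.
soluble starch: 17.4 g × (130 mL / 750 mL) = 3.016 g
L-glutamine: 0.72 g × (130 mL / 750 mL) = 0.125 g
monopotassium phosphate: 6.31 g × (130 mL / 750 mL) = 1.094 g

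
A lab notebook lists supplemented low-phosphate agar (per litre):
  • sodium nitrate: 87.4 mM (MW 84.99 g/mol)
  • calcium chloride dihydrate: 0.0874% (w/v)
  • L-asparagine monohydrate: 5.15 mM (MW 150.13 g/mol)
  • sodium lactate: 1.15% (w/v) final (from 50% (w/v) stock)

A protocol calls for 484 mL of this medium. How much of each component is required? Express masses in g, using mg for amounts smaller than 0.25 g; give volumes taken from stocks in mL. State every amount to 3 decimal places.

Scale factor relative to 1 L: 0.484.
sodium nitrate: 87.4 mmol/L × 84.99 g/mol × 0.484 L ÷ 1000 = 3.595 g
calcium chloride dihydrate: 0.0874% w/v = 0.874 g/L → 0.874 × 0.484 L = 0.423 g
L-asparagine monohydrate: 5.15 mmol/L × 150.13 g/mol × 0.484 L ÷ 1000 = 0.374 g
sodium lactate: C1V1 = C2V2 → 1.15% ÷ 50% × 484 mL = 11.132 mL

sodium nitrate 3.595 g; calcium chloride dihydrate 0.423 g; L-asparagine monohydrate 0.374 g; sodium lactate 11.132 mL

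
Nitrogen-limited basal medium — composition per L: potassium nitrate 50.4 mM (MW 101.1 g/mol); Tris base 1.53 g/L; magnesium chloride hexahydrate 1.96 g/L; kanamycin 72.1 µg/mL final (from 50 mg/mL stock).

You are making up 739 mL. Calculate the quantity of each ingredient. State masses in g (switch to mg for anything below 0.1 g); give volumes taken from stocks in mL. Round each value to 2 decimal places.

Target volume = 739 mL = 0.739 L.
potassium nitrate: 50.4 mmol/L × 101.1 g/mol × 0.739 L ÷ 1000 = 3.77 g
Tris base: 1.53 g/L × 0.739 L = 1.13 g
magnesium chloride hexahydrate: 1.96 g/L × 0.739 L = 1.45 g
kanamycin: C1V1 = C2V2 → 72.1 µg/mL × 739 mL ÷ 50000 µg/mL = 1.07 mL

potassium nitrate 3.77 g; Tris base 1.13 g; magnesium chloride hexahydrate 1.45 g; kanamycin 1.07 mL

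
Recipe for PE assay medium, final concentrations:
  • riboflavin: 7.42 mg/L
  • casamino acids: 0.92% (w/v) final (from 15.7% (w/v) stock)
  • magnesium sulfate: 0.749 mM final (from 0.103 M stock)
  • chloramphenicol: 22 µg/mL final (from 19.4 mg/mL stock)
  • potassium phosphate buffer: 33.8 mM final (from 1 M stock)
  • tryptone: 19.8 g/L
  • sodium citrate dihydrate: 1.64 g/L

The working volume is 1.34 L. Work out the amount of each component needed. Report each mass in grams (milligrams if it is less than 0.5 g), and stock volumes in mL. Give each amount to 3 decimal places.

riboflavin 9.943 mg; casamino acids 78.522 mL; magnesium sulfate 9.744 mL; chloramphenicol 1.520 mL; potassium phosphate buffer 45.292 mL; tryptone 26.532 g; sodium citrate dihydrate 2.198 g

Scale factor relative to 1 L: 1.34.
riboflavin: 7.42 mg/L × 1.34 L = 9.943 mg
casamino acids: dilute stock: 0.92% ÷ 15.7% × 1340 mL = 78.522 mL
magnesium sulfate: V = C2·V2/C1 = 0.749 mM × 1340 mL ÷ 103 mM = 9.744 mL
chloramphenicol: V = C2·V2/C1 = 22 µg/mL × 1340 mL ÷ 19400 µg/mL = 1.520 mL
potassium phosphate buffer: C1V1 = C2V2 → 33.8 mM × 1340 mL ÷ 1000 mM = 45.292 mL
tryptone: 19.8 g/L × 1.34 L = 26.532 g
sodium citrate dihydrate: 1.64 g/L × 1.34 L = 2.198 g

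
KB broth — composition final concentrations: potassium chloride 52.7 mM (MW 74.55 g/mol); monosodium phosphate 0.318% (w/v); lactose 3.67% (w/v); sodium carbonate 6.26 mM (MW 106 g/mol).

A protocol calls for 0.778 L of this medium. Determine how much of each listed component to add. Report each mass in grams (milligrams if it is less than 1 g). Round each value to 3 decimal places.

Working volume: 0.778 L.
potassium chloride: 52.7 mmol/L × 74.55 g/mol × 0.778 L ÷ 1000 = 3.057 g
monosodium phosphate: 0.318% w/v = 3.18 g/L → 3.18 × 0.778 L = 2.474 g
lactose: 3.67 g per 100 mL × 778 mL ÷ 100 = 28.553 g
sodium carbonate: 6.26 mmol/L × 106 mg/mmol × 0.778 L = 516.250 mg

potassium chloride 3.057 g; monosodium phosphate 2.474 g; lactose 28.553 g; sodium carbonate 516.250 mg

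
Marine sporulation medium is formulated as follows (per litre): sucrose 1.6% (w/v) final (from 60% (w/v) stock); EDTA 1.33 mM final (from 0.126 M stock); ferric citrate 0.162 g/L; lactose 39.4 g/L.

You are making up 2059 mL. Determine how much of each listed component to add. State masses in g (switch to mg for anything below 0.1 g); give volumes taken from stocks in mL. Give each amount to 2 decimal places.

sucrose 54.91 mL; EDTA 21.73 mL; ferric citrate 0.33 g; lactose 81.12 g

Working volume: 2059 mL = 2.059 L.
sucrose: dilute stock: 1.6% ÷ 60% × 2059 mL = 54.91 mL
EDTA: C1V1 = C2V2 → 1.33 mM × 2059 mL ÷ 126 mM = 21.73 mL
ferric citrate: 0.162 g/L × 2.059 L = 0.33 g
lactose: 39.4 g/L × 2.059 L = 81.12 g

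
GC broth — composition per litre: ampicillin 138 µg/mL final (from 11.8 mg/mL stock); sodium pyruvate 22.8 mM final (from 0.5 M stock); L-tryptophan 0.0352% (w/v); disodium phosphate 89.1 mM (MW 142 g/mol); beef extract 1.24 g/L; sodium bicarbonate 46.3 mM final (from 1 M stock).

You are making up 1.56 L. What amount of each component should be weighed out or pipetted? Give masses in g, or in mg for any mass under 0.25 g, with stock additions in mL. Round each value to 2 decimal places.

ampicillin 18.24 mL; sodium pyruvate 71.14 mL; L-tryptophan 0.55 g; disodium phosphate 19.74 g; beef extract 1.93 g; sodium bicarbonate 72.23 mL

Working volume: 1.56 L.
ampicillin: C1V1 = C2V2 → 138 µg/mL × 1560 mL ÷ 11800 µg/mL = 18.24 mL
sodium pyruvate: V = C2·V2/C1 = 22.8 mM × 1560 mL ÷ 500 mM = 71.14 mL
L-tryptophan: 0.0352 g per 100 mL × 1560 mL ÷ 100 = 0.55 g
disodium phosphate: 89.1 mmol/L × 142 g/mol × 1.56 L ÷ 1000 = 19.74 g
beef extract: 1.24 g/L × 1.56 L = 1.93 g
sodium bicarbonate: dilute stock: 46.3 mM × 1560 mL ÷ 1000 mM = 72.23 mL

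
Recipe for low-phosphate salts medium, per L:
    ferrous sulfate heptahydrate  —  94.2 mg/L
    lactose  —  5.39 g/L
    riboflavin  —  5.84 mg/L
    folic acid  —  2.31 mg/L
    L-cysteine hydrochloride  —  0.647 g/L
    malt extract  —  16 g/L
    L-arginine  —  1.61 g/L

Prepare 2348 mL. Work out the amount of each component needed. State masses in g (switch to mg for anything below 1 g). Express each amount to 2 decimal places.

Working volume: 2348 mL = 2.348 L.
ferrous sulfate heptahydrate: 94.2 mg/L × 2.348 L = 221.18 mg
lactose: 5.39 g/L × 2.348 L = 12.66 g
riboflavin: 5.84 mg/L × 2.348 L = 13.71 mg
folic acid: 2.31 mg/L × 2.348 L = 5.42 mg
L-cysteine hydrochloride: 0.647 g/L × 2.348 L = 1.52 g
malt extract: 16 g/L × 2.348 L = 37.57 g
L-arginine: 1.61 g/L × 2.348 L = 3.78 g

ferrous sulfate heptahydrate 221.18 mg; lactose 12.66 g; riboflavin 13.71 mg; folic acid 5.42 mg; L-cysteine hydrochloride 1.52 g; malt extract 37.57 g; L-arginine 3.78 g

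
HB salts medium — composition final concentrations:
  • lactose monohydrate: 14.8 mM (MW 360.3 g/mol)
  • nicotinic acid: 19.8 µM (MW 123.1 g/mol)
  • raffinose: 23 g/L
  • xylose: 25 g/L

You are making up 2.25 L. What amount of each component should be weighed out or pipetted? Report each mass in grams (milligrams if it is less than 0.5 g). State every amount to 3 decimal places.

lactose monohydrate 11.998 g; nicotinic acid 5.484 mg; raffinose 51.750 g; xylose 56.250 g

Working volume: 2.25 L.
lactose monohydrate: 14.8 mmol/L × 360.3 g/mol × 2.25 L ÷ 1000 = 11.998 g
nicotinic acid: 19.8 µmol/L × 123.1 g/mol × 2.25 L ÷ 1000 = 5.484 mg
raffinose: 23 g/L × 2.25 L = 51.750 g
xylose: 25 g/L × 2.25 L = 56.250 g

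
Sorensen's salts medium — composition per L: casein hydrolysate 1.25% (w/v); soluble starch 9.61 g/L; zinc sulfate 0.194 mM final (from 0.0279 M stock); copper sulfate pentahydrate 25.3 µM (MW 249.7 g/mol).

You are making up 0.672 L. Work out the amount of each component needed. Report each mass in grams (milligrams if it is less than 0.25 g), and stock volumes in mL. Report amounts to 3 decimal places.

casein hydrolysate 8.400 g; soluble starch 6.458 g; zinc sulfate 4.673 mL; copper sulfate pentahydrate 4.245 mg

Working volume: 0.672 L.
casein hydrolysate: 1.25 g per 100 mL × 672 mL ÷ 100 = 8.400 g
soluble starch: 9.61 g/L × 0.672 L = 6.458 g
zinc sulfate: dilute stock: 0.194 mM × 672 mL ÷ 27.9 mM = 4.673 mL
copper sulfate pentahydrate: 25.3 µmol/L × 249.7 g/mol × 0.672 L ÷ 1000 = 4.245 mg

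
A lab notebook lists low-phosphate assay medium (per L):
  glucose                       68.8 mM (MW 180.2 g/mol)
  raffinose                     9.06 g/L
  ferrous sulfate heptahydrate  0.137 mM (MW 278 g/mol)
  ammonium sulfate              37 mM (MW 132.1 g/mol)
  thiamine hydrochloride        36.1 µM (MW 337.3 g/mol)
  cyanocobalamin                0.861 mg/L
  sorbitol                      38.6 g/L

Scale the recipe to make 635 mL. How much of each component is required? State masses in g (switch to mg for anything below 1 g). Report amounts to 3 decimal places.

Working volume: 635 mL = 0.635 L.
glucose: 68.8 mmol/L × 180.2 g/mol × 0.635 L ÷ 1000 = 7.873 g
raffinose: 9.06 g/L × 0.635 L = 5.753 g
ferrous sulfate heptahydrate: 0.137 mmol/L × 278 mg/mmol × 0.635 L = 24.185 mg
ammonium sulfate: 37 mmol/L × 132.1 g/mol × 0.635 L ÷ 1000 = 3.104 g
thiamine hydrochloride: 36.1 µmol/L × 337.3 g/mol × 0.635 L ÷ 1000 = 7.732 mg
cyanocobalamin: 0.861 mg/L × 0.635 L = 0.547 mg
sorbitol: 38.6 g/L × 0.635 L = 24.511 g

glucose 7.873 g; raffinose 5.753 g; ferrous sulfate heptahydrate 24.185 mg; ammonium sulfate 3.104 g; thiamine hydrochloride 7.732 mg; cyanocobalamin 0.547 mg; sorbitol 24.511 g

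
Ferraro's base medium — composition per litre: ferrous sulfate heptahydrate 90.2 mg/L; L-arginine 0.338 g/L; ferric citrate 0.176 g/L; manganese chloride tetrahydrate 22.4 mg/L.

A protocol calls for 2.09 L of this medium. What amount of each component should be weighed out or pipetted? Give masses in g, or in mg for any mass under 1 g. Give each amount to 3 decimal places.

Scale factor relative to 1 L: 2.09.
ferrous sulfate heptahydrate: 90.2 mg/L × 2.09 L = 188.518 mg
L-arginine: 0.338 g/L × 2.09 L = 0.70642 g = 706.420 mg
ferric citrate: 0.176 g/L × 2.09 L = 0.36784 g = 367.840 mg
manganese chloride tetrahydrate: 22.4 mg/L × 2.09 L = 46.816 mg

ferrous sulfate heptahydrate 188.518 mg; L-arginine 706.420 mg; ferric citrate 367.840 mg; manganese chloride tetrahydrate 46.816 mg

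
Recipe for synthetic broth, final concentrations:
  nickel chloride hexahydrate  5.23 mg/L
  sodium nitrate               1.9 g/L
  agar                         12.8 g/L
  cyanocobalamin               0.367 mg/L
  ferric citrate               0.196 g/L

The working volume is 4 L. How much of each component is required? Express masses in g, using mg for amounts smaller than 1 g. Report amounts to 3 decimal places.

nickel chloride hexahydrate 20.920 mg; sodium nitrate 7.600 g; agar 51.200 g; cyanocobalamin 1.468 mg; ferric citrate 784.000 mg

Scale factor relative to 1 L: 4.
nickel chloride hexahydrate: 5.23 mg/L × 4 L = 20.920 mg
sodium nitrate: 1.9 g/L × 4 L = 7.600 g
agar: 12.8 g/L × 4 L = 51.200 g
cyanocobalamin: 0.367 mg/L × 4 L = 1.468 mg
ferric citrate: 0.196 g/L × 4 L = 0.784 g = 784.000 mg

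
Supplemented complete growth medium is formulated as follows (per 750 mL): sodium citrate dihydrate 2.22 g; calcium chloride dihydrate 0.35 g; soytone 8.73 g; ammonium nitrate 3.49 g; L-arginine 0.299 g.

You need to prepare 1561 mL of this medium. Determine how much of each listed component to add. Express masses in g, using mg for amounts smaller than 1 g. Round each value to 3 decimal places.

sodium citrate dihydrate 4.621 g; calcium chloride dihydrate 728.467 mg; soytone 18.170 g; ammonium nitrate 7.264 g; L-arginine 622.319 mg

Ratio of target to recipe volume: 1561 / 750 = 2.08133.
sodium citrate dihydrate: 2.22 g × (1561 mL / 750 mL) = 4.621 g
calcium chloride dihydrate: 0.35 g × (1561 mL / 750 mL) = 0.728467 g = 728.467 mg
soytone: 8.73 g × (1561 mL / 750 mL) = 18.170 g
ammonium nitrate: 3.49 g × (1561 mL / 750 mL) = 7.264 g
L-arginine: 0.299 g × (1561 mL / 750 mL) = 0.622319 g = 622.319 mg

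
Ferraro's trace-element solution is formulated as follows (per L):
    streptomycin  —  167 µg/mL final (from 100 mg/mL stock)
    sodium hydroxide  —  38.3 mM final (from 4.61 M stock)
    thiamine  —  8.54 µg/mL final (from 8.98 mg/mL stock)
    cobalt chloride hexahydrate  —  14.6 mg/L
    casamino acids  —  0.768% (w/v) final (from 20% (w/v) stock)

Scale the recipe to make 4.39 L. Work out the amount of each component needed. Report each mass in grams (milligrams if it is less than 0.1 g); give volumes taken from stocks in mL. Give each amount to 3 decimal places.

Scale factor relative to 1 L: 4.39.
streptomycin: dilute stock: 167 µg/mL × 4390 mL ÷ 100000 µg/mL = 7.331 mL
sodium hydroxide: V = C2·V2/C1 = 38.3 mM × 4390 mL ÷ 4610 mM = 36.472 mL
thiamine: V = C2·V2/C1 = 8.54 µg/mL × 4390 mL ÷ 8980 µg/mL = 4.175 mL
cobalt chloride hexahydrate: 14.6 mg/L × 4.39 L = 64.094 mg
casamino acids: C1V1 = C2V2 → 0.768% ÷ 20% × 4390 mL = 168.576 mL

streptomycin 7.331 mL; sodium hydroxide 36.472 mL; thiamine 4.175 mL; cobalt chloride hexahydrate 64.094 mg; casamino acids 168.576 mL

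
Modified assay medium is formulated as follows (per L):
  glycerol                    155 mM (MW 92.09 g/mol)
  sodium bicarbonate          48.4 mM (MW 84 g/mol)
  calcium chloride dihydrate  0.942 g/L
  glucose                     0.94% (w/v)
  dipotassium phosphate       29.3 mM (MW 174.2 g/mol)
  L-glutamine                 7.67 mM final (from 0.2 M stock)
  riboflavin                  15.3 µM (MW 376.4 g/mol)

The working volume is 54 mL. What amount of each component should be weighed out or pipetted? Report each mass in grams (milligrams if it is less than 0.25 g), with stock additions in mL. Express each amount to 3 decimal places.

glycerol 0.771 g; sodium bicarbonate 219.542 mg; calcium chloride dihydrate 50.868 mg; glucose 0.508 g; dipotassium phosphate 0.276 g; L-glutamine 2.071 mL; riboflavin 0.311 mg

Target volume = 54 mL = 0.054 L.
glycerol: 155 mmol/L × 92.09 g/mol × 0.054 L ÷ 1000 = 0.771 g
sodium bicarbonate: 48.4 mmol/L × 84 mg/mmol × 0.054 L = 219.542 mg
calcium chloride dihydrate: 0.942 g/L × 0.054 L = 0.050868 g = 50.868 mg
glucose: 0.94% w/v = 9.4 g/L → 9.4 × 0.054 L = 0.508 g
dipotassium phosphate: 29.3 mmol/L × 174.2 g/mol × 0.054 L ÷ 1000 = 0.276 g
L-glutamine: dilute stock: 7.67 mM × 54 mL ÷ 200 mM = 2.071 mL
riboflavin: 15.3 µmol/L × 376.4 g/mol × 0.054 L ÷ 1000 = 0.311 mg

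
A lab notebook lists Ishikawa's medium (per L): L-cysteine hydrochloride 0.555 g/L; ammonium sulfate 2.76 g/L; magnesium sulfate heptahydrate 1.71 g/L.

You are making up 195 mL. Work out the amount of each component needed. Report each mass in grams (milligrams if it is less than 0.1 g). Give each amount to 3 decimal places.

Scale factor relative to 1 L: 0.195.
L-cysteine hydrochloride: 0.555 g/L × 0.195 L = 0.108 g
ammonium sulfate: 2.76 g/L × 0.195 L = 0.538 g
magnesium sulfate heptahydrate: 1.71 g/L × 0.195 L = 0.333 g

L-cysteine hydrochloride 0.108 g; ammonium sulfate 0.538 g; magnesium sulfate heptahydrate 0.333 g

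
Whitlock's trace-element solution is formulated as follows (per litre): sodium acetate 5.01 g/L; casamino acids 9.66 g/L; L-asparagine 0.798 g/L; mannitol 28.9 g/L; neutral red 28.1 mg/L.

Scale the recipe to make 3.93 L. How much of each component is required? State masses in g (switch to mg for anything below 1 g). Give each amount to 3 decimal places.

sodium acetate 19.689 g; casamino acids 37.964 g; L-asparagine 3.136 g; mannitol 113.577 g; neutral red 110.433 mg

Scale factor relative to 1 L: 3.93.
sodium acetate: 5.01 g/L × 3.93 L = 19.689 g
casamino acids: 9.66 g/L × 3.93 L = 37.964 g
L-asparagine: 0.798 g/L × 3.93 L = 3.136 g
mannitol: 28.9 g/L × 3.93 L = 113.577 g
neutral red: 28.1 mg/L × 3.93 L = 110.433 mg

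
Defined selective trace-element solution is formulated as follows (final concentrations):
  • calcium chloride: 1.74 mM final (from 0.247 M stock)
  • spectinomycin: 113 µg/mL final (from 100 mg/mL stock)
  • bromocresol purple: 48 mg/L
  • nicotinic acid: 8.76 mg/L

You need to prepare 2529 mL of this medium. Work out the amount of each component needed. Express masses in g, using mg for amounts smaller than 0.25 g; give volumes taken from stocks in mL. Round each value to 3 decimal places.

Scale factor relative to 1 L: 2.529.
calcium chloride: C1V1 = C2V2 → 1.74 mM × 2529 mL ÷ 247 mM = 17.816 mL
spectinomycin: C1V1 = C2V2 → 113 µg/mL × 2529 mL ÷ 100000 µg/mL = 2.858 mL
bromocresol purple: 48 mg/L × 2.529 L = 121.392 mg
nicotinic acid: 8.76 mg/L × 2.529 L = 22.154 mg

calcium chloride 17.816 mL; spectinomycin 2.858 mL; bromocresol purple 121.392 mg; nicotinic acid 22.154 mg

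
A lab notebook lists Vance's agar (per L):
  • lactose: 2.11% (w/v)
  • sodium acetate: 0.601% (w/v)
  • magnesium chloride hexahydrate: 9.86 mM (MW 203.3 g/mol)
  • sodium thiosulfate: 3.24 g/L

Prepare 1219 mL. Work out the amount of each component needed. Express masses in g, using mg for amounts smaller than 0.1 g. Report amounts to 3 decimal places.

Working volume: 1219 mL = 1.219 L.
lactose: 2.11 g per 100 mL × 1219 mL ÷ 100 = 25.721 g
sodium acetate: 0.601 g per 100 mL × 1219 mL ÷ 100 = 7.326 g
magnesium chloride hexahydrate: 9.86 mmol/L × 203.3 g/mol × 1.219 L ÷ 1000 = 2.444 g
sodium thiosulfate: 3.24 g/L × 1.219 L = 3.950 g

lactose 25.721 g; sodium acetate 7.326 g; magnesium chloride hexahydrate 2.444 g; sodium thiosulfate 3.950 g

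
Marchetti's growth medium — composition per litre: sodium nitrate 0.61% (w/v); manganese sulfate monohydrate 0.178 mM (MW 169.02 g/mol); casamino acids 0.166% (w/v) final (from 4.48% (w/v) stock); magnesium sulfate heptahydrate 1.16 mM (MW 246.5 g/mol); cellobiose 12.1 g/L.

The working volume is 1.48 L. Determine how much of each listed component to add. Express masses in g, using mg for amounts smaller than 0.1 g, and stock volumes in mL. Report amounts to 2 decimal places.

Working volume: 1.48 L.
sodium nitrate: 0.61 g per 100 mL × 1480 mL ÷ 100 = 9.03 g
manganese sulfate monohydrate: 0.178 mmol/L × 169.02 mg/mmol × 1.48 L = 44.53 mg
casamino acids: C1V1 = C2V2 → 0.166% ÷ 4.48% × 1480 mL = 54.84 mL
magnesium sulfate heptahydrate: 1.16 mmol/L × 246.5 g/mol × 1.48 L ÷ 1000 = 0.42 g
cellobiose: 12.1 g/L × 1.48 L = 17.91 g

sodium nitrate 9.03 g; manganese sulfate monohydrate 44.53 mg; casamino acids 54.84 mL; magnesium sulfate heptahydrate 0.42 g; cellobiose 17.91 g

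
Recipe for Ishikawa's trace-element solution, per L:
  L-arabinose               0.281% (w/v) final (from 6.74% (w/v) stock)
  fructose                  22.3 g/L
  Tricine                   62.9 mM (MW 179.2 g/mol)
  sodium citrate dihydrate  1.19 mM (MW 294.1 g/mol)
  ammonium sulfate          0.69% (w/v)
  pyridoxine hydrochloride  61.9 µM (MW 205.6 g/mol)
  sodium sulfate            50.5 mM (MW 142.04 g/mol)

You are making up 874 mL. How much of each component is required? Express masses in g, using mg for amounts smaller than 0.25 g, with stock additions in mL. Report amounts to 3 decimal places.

Working volume: 874 mL = 0.874 L.
L-arabinose: V = C2·V2/C1 = 0.281% ÷ 6.74% × 874 mL = 36.438 mL
fructose: 22.3 g/L × 0.874 L = 19.490 g
Tricine: 62.9 mmol/L × 179.2 g/mol × 0.874 L ÷ 1000 = 9.851 g
sodium citrate dihydrate: 1.19 mmol/L × 294.1 g/mol × 0.874 L ÷ 1000 = 0.306 g
ammonium sulfate: 0.69% w/v = 6.9 g/L → 6.9 × 0.874 L = 6.031 g
pyridoxine hydrochloride: 61.9 µmol/L × 205.6 g/mol × 0.874 L ÷ 1000 = 11.123 mg
sodium sulfate: 50.5 mmol/L × 142.04 g/mol × 0.874 L ÷ 1000 = 6.269 g

L-arabinose 36.438 mL; fructose 19.490 g; Tricine 9.851 g; sodium citrate dihydrate 0.306 g; ammonium sulfate 6.031 g; pyridoxine hydrochloride 11.123 mg; sodium sulfate 6.269 g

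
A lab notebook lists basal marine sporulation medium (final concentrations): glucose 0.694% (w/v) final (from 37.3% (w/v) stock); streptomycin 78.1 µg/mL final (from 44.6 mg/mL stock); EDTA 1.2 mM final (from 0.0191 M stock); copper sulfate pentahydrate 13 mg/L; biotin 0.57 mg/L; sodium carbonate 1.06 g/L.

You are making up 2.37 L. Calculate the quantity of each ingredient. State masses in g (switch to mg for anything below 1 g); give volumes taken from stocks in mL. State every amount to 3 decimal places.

Scale factor relative to 1 L: 2.37.
glucose: dilute stock: 0.694% ÷ 37.3% × 2370 mL = 44.096 mL
streptomycin: C1V1 = C2V2 → 78.1 µg/mL × 2370 mL ÷ 44600 µg/mL = 4.150 mL
EDTA: dilute stock: 1.2 mM × 2370 mL ÷ 19.1 mM = 148.901 mL
copper sulfate pentahydrate: 13 mg/L × 2.37 L = 30.810 mg
biotin: 0.57 mg/L × 2.37 L = 1.351 mg
sodium carbonate: 1.06 g/L × 2.37 L = 2.512 g

glucose 44.096 mL; streptomycin 4.150 mL; EDTA 148.901 mL; copper sulfate pentahydrate 30.810 mg; biotin 1.351 mg; sodium carbonate 2.512 g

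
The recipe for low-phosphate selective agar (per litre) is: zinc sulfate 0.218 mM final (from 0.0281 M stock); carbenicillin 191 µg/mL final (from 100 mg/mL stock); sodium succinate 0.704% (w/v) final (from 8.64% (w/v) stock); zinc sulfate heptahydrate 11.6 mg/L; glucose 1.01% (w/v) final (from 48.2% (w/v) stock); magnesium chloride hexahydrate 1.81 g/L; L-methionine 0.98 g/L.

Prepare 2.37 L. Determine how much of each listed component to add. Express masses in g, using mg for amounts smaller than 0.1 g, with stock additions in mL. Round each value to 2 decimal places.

zinc sulfate 18.39 mL; carbenicillin 4.53 mL; sodium succinate 193.11 mL; zinc sulfate heptahydrate 27.49 mg; glucose 49.66 mL; magnesium chloride hexahydrate 4.29 g; L-methionine 2.32 g

Working volume: 2.37 L.
zinc sulfate: dilute stock: 0.218 mM × 2370 mL ÷ 28.1 mM = 18.39 mL
carbenicillin: C1V1 = C2V2 → 191 µg/mL × 2370 mL ÷ 100000 µg/mL = 4.53 mL
sodium succinate: C1V1 = C2V2 → 0.704% ÷ 8.64% × 2370 mL = 193.11 mL
zinc sulfate heptahydrate: 11.6 mg/L × 2.37 L = 27.49 mg
glucose: V = C2·V2/C1 = 1.01% ÷ 48.2% × 2370 mL = 49.66 mL
magnesium chloride hexahydrate: 1.81 g/L × 2.37 L = 4.29 g
L-methionine: 0.98 g/L × 2.37 L = 2.32 g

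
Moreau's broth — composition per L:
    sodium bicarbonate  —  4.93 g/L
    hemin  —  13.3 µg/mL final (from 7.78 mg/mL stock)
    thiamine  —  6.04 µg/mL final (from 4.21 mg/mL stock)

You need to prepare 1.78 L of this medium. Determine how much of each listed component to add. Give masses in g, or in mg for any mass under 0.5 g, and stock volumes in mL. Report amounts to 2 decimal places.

sodium bicarbonate 8.78 g; hemin 3.04 mL; thiamine 2.55 mL

Working volume: 1.78 L.
sodium bicarbonate: 4.93 g/L × 1.78 L = 8.78 g
hemin: dilute stock: 13.3 µg/mL × 1780 mL ÷ 7780 µg/mL = 3.04 mL
thiamine: V = C2·V2/C1 = 6.04 µg/mL × 1780 mL ÷ 4210 µg/mL = 2.55 mL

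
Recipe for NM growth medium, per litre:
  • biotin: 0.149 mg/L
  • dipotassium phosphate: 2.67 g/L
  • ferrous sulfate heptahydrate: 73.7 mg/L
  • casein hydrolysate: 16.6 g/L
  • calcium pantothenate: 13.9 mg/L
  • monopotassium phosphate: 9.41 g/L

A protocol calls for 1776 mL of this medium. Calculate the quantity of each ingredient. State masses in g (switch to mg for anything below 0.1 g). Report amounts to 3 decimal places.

Target volume = 1776 mL = 1.776 L.
biotin: 0.149 mg/L × 1.776 L = 0.265 mg
dipotassium phosphate: 2.67 g/L × 1.776 L = 4.742 g
ferrous sulfate heptahydrate: 73.7 mg/L × 1.776 L = 130.891 mg = 0.131 g
casein hydrolysate: 16.6 g/L × 1.776 L = 29.482 g
calcium pantothenate: 13.9 mg/L × 1.776 L = 24.686 mg
monopotassium phosphate: 9.41 g/L × 1.776 L = 16.712 g

biotin 0.265 mg; dipotassium phosphate 4.742 g; ferrous sulfate heptahydrate 0.131 g; casein hydrolysate 29.482 g; calcium pantothenate 24.686 mg; monopotassium phosphate 16.712 g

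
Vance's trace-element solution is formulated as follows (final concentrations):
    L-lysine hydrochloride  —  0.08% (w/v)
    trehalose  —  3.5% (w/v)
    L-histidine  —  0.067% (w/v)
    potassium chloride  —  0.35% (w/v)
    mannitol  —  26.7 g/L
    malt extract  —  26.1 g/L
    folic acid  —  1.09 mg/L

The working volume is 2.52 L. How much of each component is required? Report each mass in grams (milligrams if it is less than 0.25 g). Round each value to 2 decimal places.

L-lysine hydrochloride 2.02 g; trehalose 88.20 g; L-histidine 1.69 g; potassium chloride 8.82 g; mannitol 67.28 g; malt extract 65.77 g; folic acid 2.75 mg

Working volume: 2.52 L.
L-lysine hydrochloride: 0.08% w/v = 0.8 g/L → 0.8 × 2.52 L = 2.02 g
trehalose: 3.5% w/v = 35 g/L → 35 × 2.52 L = 88.20 g
L-histidine: 0.067 g per 100 mL × 2520 mL ÷ 100 = 1.69 g
potassium chloride: 0.35 g per 100 mL × 2520 mL ÷ 100 = 8.82 g
mannitol: 26.7 g/L × 2.52 L = 67.28 g
malt extract: 26.1 g/L × 2.52 L = 65.77 g
folic acid: 1.09 mg/L × 2.52 L = 2.75 mg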